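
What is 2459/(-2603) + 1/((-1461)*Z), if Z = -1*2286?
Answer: -8212678711/8693619138 ≈ -0.94468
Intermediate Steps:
Z = -2286
2459/(-2603) + 1/((-1461)*Z) = 2459/(-2603) + 1/(-1461*(-2286)) = 2459*(-1/2603) - 1/1461*(-1/2286) = -2459/2603 + 1/3339846 = -8212678711/8693619138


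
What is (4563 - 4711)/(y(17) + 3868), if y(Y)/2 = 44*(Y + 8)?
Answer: -1/41 ≈ -0.024390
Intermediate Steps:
y(Y) = 704 + 88*Y (y(Y) = 2*(44*(Y + 8)) = 2*(44*(8 + Y)) = 2*(352 + 44*Y) = 704 + 88*Y)
(4563 - 4711)/(y(17) + 3868) = (4563 - 4711)/((704 + 88*17) + 3868) = -148/((704 + 1496) + 3868) = -148/(2200 + 3868) = -148/6068 = -148*1/6068 = -1/41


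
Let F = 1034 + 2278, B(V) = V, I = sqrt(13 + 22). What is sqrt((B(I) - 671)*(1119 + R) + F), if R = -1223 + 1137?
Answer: sqrt(-689831 + 1033*sqrt(35)) ≈ 826.87*I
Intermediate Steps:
I = sqrt(35) ≈ 5.9161
F = 3312
R = -86
sqrt((B(I) - 671)*(1119 + R) + F) = sqrt((sqrt(35) - 671)*(1119 - 86) + 3312) = sqrt((-671 + sqrt(35))*1033 + 3312) = sqrt((-693143 + 1033*sqrt(35)) + 3312) = sqrt(-689831 + 1033*sqrt(35))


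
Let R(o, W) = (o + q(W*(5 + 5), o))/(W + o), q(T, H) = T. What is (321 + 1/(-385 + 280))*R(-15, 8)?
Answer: -438152/147 ≈ -2980.6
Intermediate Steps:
R(o, W) = (o + 10*W)/(W + o) (R(o, W) = (o + W*(5 + 5))/(W + o) = (o + W*10)/(W + o) = (o + 10*W)/(W + o))
(321 + 1/(-385 + 280))*R(-15, 8) = (321 + 1/(-385 + 280))*((-15 + 10*8)/(8 - 15)) = (321 + 1/(-105))*((-15 + 80)/(-7)) = (321 - 1/105)*(-⅐*65) = (33704/105)*(-65/7) = -438152/147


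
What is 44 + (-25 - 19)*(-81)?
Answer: 3608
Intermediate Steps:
44 + (-25 - 19)*(-81) = 44 - 44*(-81) = 44 + 3564 = 3608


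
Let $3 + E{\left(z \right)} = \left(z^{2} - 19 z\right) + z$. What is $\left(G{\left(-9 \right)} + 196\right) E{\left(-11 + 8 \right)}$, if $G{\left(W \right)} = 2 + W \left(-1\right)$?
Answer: $12420$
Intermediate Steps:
$G{\left(W \right)} = 2 - W$
$E{\left(z \right)} = -3 + z^{2} - 18 z$ ($E{\left(z \right)} = -3 + \left(\left(z^{2} - 19 z\right) + z\right) = -3 + \left(z^{2} - 18 z\right) = -3 + z^{2} - 18 z$)
$\left(G{\left(-9 \right)} + 196\right) E{\left(-11 + 8 \right)} = \left(\left(2 - -9\right) + 196\right) \left(-3 + \left(-11 + 8\right)^{2} - 18 \left(-11 + 8\right)\right) = \left(\left(2 + 9\right) + 196\right) \left(-3 + \left(-3\right)^{2} - -54\right) = \left(11 + 196\right) \left(-3 + 9 + 54\right) = 207 \cdot 60 = 12420$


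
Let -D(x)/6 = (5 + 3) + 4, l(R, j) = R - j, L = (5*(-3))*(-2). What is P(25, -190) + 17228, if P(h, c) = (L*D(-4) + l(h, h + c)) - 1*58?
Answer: 15200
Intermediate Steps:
L = 30 (L = -15*(-2) = 30)
D(x) = -72 (D(x) = -6*((5 + 3) + 4) = -6*(8 + 4) = -6*12 = -72)
P(h, c) = -2218 - c (P(h, c) = (30*(-72) + (h - (h + c))) - 1*58 = (-2160 + (h - (c + h))) - 58 = (-2160 + (h + (-c - h))) - 58 = (-2160 - c) - 58 = -2218 - c)
P(25, -190) + 17228 = (-2218 - 1*(-190)) + 17228 = (-2218 + 190) + 17228 = -2028 + 17228 = 15200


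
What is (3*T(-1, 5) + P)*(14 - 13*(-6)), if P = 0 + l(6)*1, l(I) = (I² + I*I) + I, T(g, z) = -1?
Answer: 6900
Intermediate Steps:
l(I) = I + 2*I² (l(I) = (I² + I²) + I = 2*I² + I = I + 2*I²)
P = 78 (P = 0 + (6*(1 + 2*6))*1 = 0 + (6*(1 + 12))*1 = 0 + (6*13)*1 = 0 + 78*1 = 0 + 78 = 78)
(3*T(-1, 5) + P)*(14 - 13*(-6)) = (3*(-1) + 78)*(14 - 13*(-6)) = (-3 + 78)*(14 + 78) = 75*92 = 6900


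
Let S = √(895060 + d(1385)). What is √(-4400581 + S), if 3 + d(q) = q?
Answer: √(-4400581 + √896442) ≈ 2097.5*I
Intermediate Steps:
d(q) = -3 + q
S = √896442 (S = √(895060 + (-3 + 1385)) = √(895060 + 1382) = √896442 ≈ 946.81)
√(-4400581 + S) = √(-4400581 + √896442)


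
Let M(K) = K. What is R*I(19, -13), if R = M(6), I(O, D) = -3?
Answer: -18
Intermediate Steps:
R = 6
R*I(19, -13) = 6*(-3) = -18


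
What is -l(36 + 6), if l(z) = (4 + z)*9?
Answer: -414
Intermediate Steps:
l(z) = 36 + 9*z
-l(36 + 6) = -(36 + 9*(36 + 6)) = -(36 + 9*42) = -(36 + 378) = -1*414 = -414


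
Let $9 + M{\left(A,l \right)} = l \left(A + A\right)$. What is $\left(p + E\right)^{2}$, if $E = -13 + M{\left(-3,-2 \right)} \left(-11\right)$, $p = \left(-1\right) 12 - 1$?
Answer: $3481$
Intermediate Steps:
$M{\left(A,l \right)} = -9 + 2 A l$ ($M{\left(A,l \right)} = -9 + l \left(A + A\right) = -9 + l 2 A = -9 + 2 A l$)
$p = -13$ ($p = -12 - 1 = -13$)
$E = -46$ ($E = -13 + \left(-9 + 2 \left(-3\right) \left(-2\right)\right) \left(-11\right) = -13 + \left(-9 + 12\right) \left(-11\right) = -13 + 3 \left(-11\right) = -13 - 33 = -46$)
$\left(p + E\right)^{2} = \left(-13 - 46\right)^{2} = \left(-59\right)^{2} = 3481$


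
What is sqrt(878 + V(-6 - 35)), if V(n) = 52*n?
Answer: I*sqrt(1254) ≈ 35.412*I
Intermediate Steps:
sqrt(878 + V(-6 - 35)) = sqrt(878 + 52*(-6 - 35)) = sqrt(878 + 52*(-41)) = sqrt(878 - 2132) = sqrt(-1254) = I*sqrt(1254)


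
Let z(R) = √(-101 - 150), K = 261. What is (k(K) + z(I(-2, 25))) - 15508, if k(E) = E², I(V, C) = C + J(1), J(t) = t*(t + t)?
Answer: 52613 + I*√251 ≈ 52613.0 + 15.843*I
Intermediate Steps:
J(t) = 2*t² (J(t) = t*(2*t) = 2*t²)
I(V, C) = 2 + C (I(V, C) = C + 2*1² = C + 2*1 = C + 2 = 2 + C)
z(R) = I*√251 (z(R) = √(-251) = I*√251)
(k(K) + z(I(-2, 25))) - 15508 = (261² + I*√251) - 15508 = (68121 + I*√251) - 15508 = 52613 + I*√251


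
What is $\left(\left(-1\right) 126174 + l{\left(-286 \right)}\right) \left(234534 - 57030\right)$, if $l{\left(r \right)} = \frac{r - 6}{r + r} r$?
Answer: $-22422305280$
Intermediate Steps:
$l{\left(r \right)} = -3 + \frac{r}{2}$ ($l{\left(r \right)} = \frac{-6 + r}{2 r} r = -3 + \frac{r}{2}$)
$\left(\left(-1\right) 126174 + l{\left(-286 \right)}\right) \left(234534 - 57030\right) = \left(\left(-1\right) 126174 + \left(-3 + \frac{1}{2} \left(-286\right)\right)\right) \left(234534 - 57030\right) = \left(-126174 - 146\right) 177504 = \left(-126320\right) 177504 = -22422305280$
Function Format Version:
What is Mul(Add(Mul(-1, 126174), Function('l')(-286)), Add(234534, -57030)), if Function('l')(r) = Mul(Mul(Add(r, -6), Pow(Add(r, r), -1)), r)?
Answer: -22422305280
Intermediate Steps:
Function('l')(r) = Add(-3, Mul(Rational(1, 2), r)) (Function('l')(r) = Mul(Mul(Add(-6, r), Pow(Mul(2, r), -1)), r) = Mul(Mul(Add(-6, r), Mul(Rational(1, 2), Pow(r, -1))), r) = Mul(Mul(Rational(1, 2), Pow(r, -1), Add(-6, r)), r) = Add(-3, Mul(Rational(1, 2), r)))
Mul(Add(Mul(-1, 126174), Function('l')(-286)), Add(234534, -57030)) = Mul(Add(Mul(-1, 126174), Add(-3, Mul(Rational(1, 2), -286))), Add(234534, -57030)) = Mul(Add(-126174, Add(-3, -143)), 177504) = Mul(Add(-126174, -146), 177504) = Mul(-126320, 177504) = -22422305280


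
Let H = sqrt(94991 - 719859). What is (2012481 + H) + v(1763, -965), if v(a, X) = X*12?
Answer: 2000901 + 2*I*sqrt(156217) ≈ 2.0009e+6 + 790.49*I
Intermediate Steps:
H = 2*I*sqrt(156217) (H = sqrt(-624868) = 2*I*sqrt(156217) ≈ 790.49*I)
v(a, X) = 12*X
(2012481 + H) + v(1763, -965) = (2012481 + 2*I*sqrt(156217)) + 12*(-965) = (2012481 + 2*I*sqrt(156217)) - 11580 = 2000901 + 2*I*sqrt(156217)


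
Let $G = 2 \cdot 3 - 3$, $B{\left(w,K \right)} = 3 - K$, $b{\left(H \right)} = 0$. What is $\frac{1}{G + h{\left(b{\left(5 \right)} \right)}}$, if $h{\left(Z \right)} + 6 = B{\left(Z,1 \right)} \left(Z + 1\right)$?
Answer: $-1$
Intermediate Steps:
$G = 3$ ($G = 6 - 3 = 3$)
$h{\left(Z \right)} = -4 + 2 Z$ ($h{\left(Z \right)} = -6 + \left(3 - 1\right) \left(Z + 1\right) = -6 + \left(3 - 1\right) \left(1 + Z\right) = -6 + 2 \left(1 + Z\right) = -6 + \left(2 + 2 Z\right) = -4 + 2 Z$)
$\frac{1}{G + h{\left(b{\left(5 \right)} \right)}} = \frac{1}{3 + \left(-4 + 2 \cdot 0\right)} = \frac{1}{3 + \left(-4 + 0\right)} = \frac{1}{3 - 4} = \frac{1}{-1} = -1$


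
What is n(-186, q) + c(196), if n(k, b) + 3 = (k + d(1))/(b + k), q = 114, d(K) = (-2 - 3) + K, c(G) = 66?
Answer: 2363/36 ≈ 65.639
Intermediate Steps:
d(K) = -5 + K
n(k, b) = -3 + (-4 + k)/(b + k) (n(k, b) = -3 + (k + (-5 + 1))/(b + k) = -3 + (k - 4)/(b + k) = -3 + (-4 + k)/(b + k))
n(-186, q) + c(196) = (-4 - 3*114 - 2*(-186))/(114 - 186) + 66 = (-4 - 342 + 372)/(-72) + 66 = -1/72*26 + 66 = -13/36 + 66 = 2363/36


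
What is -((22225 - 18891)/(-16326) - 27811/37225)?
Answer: 289075268/303867675 ≈ 0.95132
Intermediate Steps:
-((22225 - 18891)/(-16326) - 27811/37225) = -(3334*(-1/16326) - 27811*1/37225) = -(-1667/8163 - 27811/37225) = -1*(-289075268/303867675) = 289075268/303867675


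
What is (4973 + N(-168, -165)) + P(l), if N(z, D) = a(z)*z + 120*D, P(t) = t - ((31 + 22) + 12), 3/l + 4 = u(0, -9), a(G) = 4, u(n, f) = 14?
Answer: -155637/10 ≈ -15564.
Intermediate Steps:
l = 3/10 (l = 3/(-4 + 14) = 3/10 ≈ 0.30000)
P(t) = -65 + t (P(t) = t - (53 + 12) = t - 1*65 = t - 65 = -65 + t)
N(z, D) = 4*z + 120*D
(4973 + N(-168, -165)) + P(l) = (4973 + (4*(-168) + 120*(-165))) + (-65 + 3/10) = (4973 + (-672 - 19800)) - 647/10 = (4973 - 20472) - 647/10 = -15499 - 647/10 = -155637/10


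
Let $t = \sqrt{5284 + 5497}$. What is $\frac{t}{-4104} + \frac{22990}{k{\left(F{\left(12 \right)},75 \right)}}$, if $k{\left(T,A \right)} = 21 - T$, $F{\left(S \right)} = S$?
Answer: $\frac{22990}{9} - \frac{\sqrt{10781}}{4104} \approx 2554.4$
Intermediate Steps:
$t = \sqrt{10781} \approx 103.83$
$\frac{t}{-4104} + \frac{22990}{k{\left(F{\left(12 \right)},75 \right)}} = \frac{\sqrt{10781}}{-4104} + \frac{22990}{21 - 12} = \sqrt{10781} \left(- \frac{1}{4104}\right) + \frac{22990}{21 - 12} = - \frac{\sqrt{10781}}{4104} + \frac{22990}{9} = \frac{22990}{9} - \frac{\sqrt{10781}}{4104}$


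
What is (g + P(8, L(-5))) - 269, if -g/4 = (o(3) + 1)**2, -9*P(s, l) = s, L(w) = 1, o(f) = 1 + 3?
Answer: -3329/9 ≈ -369.89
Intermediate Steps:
o(f) = 4
P(s, l) = -s/9
g = -100 (g = -4*(4 + 1)**2 = -4*5**2 = -4*25 = -100)
(g + P(8, L(-5))) - 269 = (-100 - 1/9*8) - 269 = (-100 - 8/9) - 269 = -908/9 - 269 = -3329/9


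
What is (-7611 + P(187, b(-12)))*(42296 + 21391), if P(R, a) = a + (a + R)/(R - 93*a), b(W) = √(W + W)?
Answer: -117564753630246/242545 + 33132907002*I*√6/242545 ≈ -4.8471e+8 + 3.3461e+5*I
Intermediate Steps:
b(W) = √2*√W (b(W) = √(2*W) = √2*√W)
P(R, a) = a + (R + a)/(R - 93*a)
(-7611 + P(187, b(-12)))*(42296 + 21391) = (-7611 + (187 + √2*√(-12) - 93*(√2*√(-12))² + 187*(√2*√(-12)))/(187 - 93*√2*√(-12)))*(42296 + 21391) = (-7611 + (187 + √2*(2*I*√3) - 93*(√2*(2*I*√3))² + 187*(√2*(2*I*√3)))/(187 - 93*√2*2*I*√3))*63687 = (-7611 + (187 + 2*I*√6 - 93*(2*I*√6)² + 187*(2*I*√6))/(187 - 186*I*√6))*63687 = (-7611 + (187 + 2*I*√6 - 93*(-24) + 374*I*√6)/(187 - 186*I*√6))*63687 = (-7611 + (187 + 2*I*√6 + 2232 + 374*I*√6)/(187 - 186*I*√6))*63687 = (-7611 + (2419 + 376*I*√6)/(187 - 186*I*√6))*63687 = -484721757 + 63687*(2419 + 376*I*√6)/(187 - 186*I*√6)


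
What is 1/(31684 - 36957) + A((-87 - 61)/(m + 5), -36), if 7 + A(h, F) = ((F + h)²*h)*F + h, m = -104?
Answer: -36429441574172/568487403 ≈ -64081.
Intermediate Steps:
A(h, F) = -7 + h + F*h*(F + h)² (A(h, F) = -7 + (((F + h)²*h)*F + h) = -7 + ((h*(F + h)²)*F + h) = -7 + (F*h*(F + h)² + h) = -7 + (h + F*h*(F + h)²) = -7 + h + F*h*(F + h)²)
1/(31684 - 36957) + A((-87 - 61)/(m + 5), -36) = 1/(31684 - 36957) + (-7 + (-87 - 61)/(-104 + 5) - 36*(-87 - 61)/(-104 + 5)*(-36 + (-87 - 61)/(-104 + 5))²) = 1/(-5273) + (-7 - 148/(-99) - 36*(-148/(-99))*(-36 - 148/(-99))²) = -1/5273 + (-7 - 148*(-1/99) - 36*(-148*(-1/99))*(-36 - 148*(-1/99))²) = -1/5273 + (-7 + 148/99 - 36*148/99*(-36 + 148/99)²) = -1/5273 + (-7 + 148/99 - 36*148/99*(-3416/99)²) = -1/5273 + (-7 + 148/99 - 36*148/99*11669056/9801) = -1/5273 + (-7 + 148/99 - 6908081152/107811) = -1/5273 - 6908674657/107811 = -36429441574172/568487403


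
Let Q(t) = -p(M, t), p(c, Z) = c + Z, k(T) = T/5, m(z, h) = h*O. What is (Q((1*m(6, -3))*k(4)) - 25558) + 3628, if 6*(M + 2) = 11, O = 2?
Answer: -657751/30 ≈ -21925.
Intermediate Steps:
M = -⅙ (M = -2 + (⅙)*11 = -2 + 11/6 = -⅙ ≈ -0.16667)
m(z, h) = 2*h (m(z, h) = h*2 = 2*h)
k(T) = T/5 (k(T) = T*(⅕) = T/5)
p(c, Z) = Z + c
Q(t) = ⅙ - t (Q(t) = -(t - ⅙) = -(-⅙ + t) = ⅙ - t)
(Q((1*m(6, -3))*k(4)) - 25558) + 3628 = ((⅙ - 1*(2*(-3))*(⅕)*4) - 25558) + 3628 = ((⅙ - 1*(-6)*4/5) - 25558) + 3628 = ((⅙ - (-6)*4/5) - 25558) + 3628 = ((⅙ - 1*(-24/5)) - 25558) + 3628 = ((⅙ + 24/5) - 25558) + 3628 = (149/30 - 25558) + 3628 = -766591/30 + 3628 = -657751/30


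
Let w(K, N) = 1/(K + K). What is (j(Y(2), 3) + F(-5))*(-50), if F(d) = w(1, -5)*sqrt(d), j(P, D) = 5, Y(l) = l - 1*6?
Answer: -250 - 25*I*sqrt(5) ≈ -250.0 - 55.902*I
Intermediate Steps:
w(K, N) = 1/(2*K)
Y(l) = -6 + l (Y(l) = l - 6 = -6 + l)
F(d) = sqrt(d)/2 (F(d) = ((1/2)/1)*sqrt(d) = ((1/2)*1)*sqrt(d) = sqrt(d)/2)
(j(Y(2), 3) + F(-5))*(-50) = (5 + sqrt(-5)/2)*(-50) = (5 + (I*sqrt(5))/2)*(-50) = (5 + I*sqrt(5)/2)*(-50) = -250 - 25*I*sqrt(5)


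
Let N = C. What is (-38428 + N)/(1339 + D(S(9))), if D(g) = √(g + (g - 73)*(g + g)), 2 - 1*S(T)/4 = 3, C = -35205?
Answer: -98594587/1792309 + 441798*√17/1792309 ≈ -53.993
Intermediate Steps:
N = -35205
S(T) = -4 (S(T) = 8 - 4*3 = 8 - 12 = -4)
D(g) = √(g + 2*g*(-73 + g)) (D(g) = √(g + (-73 + g)*(2*g)) = √(g + 2*g*(-73 + g)))
(-38428 + N)/(1339 + D(S(9))) = (-38428 - 35205)/(1339 + √(-4*(-145 + 2*(-4)))) = -73633/(1339 + √(-4*(-145 - 8))) = -73633/(1339 + √(-4*(-153))) = -73633/(1339 + √612) = -73633/(1339 + 6*√17)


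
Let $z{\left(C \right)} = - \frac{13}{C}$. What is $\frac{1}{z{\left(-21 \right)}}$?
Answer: $\frac{21}{13} \approx 1.6154$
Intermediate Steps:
$\frac{1}{z{\left(-21 \right)}} = \frac{1}{\left(-13\right) \frac{1}{-21}} = \frac{1}{\left(-13\right) \left(- \frac{1}{21}\right)} = \frac{1}{\frac{13}{21}} = \frac{21}{13}$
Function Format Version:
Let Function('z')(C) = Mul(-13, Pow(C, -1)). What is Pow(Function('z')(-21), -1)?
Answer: Rational(21, 13) ≈ 1.6154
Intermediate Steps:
Pow(Function('z')(-21), -1) = Pow(Mul(-13, Pow(-21, -1)), -1) = Pow(Mul(-13, Rational(-1, 21)), -1) = Pow(Rational(13, 21), -1) = Rational(21, 13)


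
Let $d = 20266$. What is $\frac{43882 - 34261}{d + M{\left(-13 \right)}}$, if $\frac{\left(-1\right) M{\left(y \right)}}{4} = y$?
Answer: $\frac{9621}{20318} \approx 0.47352$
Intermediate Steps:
$M{\left(y \right)} = - 4 y$
$\frac{43882 - 34261}{d + M{\left(-13 \right)}} = \frac{43882 - 34261}{20266 - -52} = \frac{9621}{20266 + 52} = \frac{9621}{20318}$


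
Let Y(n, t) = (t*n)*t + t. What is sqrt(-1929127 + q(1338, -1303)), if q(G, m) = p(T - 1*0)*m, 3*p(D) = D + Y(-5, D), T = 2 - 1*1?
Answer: 4*I*sqrt(120489) ≈ 1388.5*I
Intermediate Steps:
T = 1 (T = 2 - 1 = 1)
Y(n, t) = t + n*t**2 (Y(n, t) = (n*t)*t + t = n*t**2 + t = t + n*t**2)
p(D) = D/3 + D*(1 - 5*D)/3 (p(D) = (D + D*(1 - 5*D))/3 = D/3 + D*(1 - 5*D)/3)
q(G, m) = -m (q(G, m) = ((1 - 1*0)*(2 - 5*(1 - 1*0))/3)*m = ((1 + 0)*(2 - 5*(1 + 0))/3)*m = ((1/3)*1*(2 - 5*1))*m = ((1/3)*1*(2 - 5))*m = ((1/3)*1*(-3))*m = -m)
sqrt(-1929127 + q(1338, -1303)) = sqrt(-1929127 - 1*(-1303)) = sqrt(-1929127 + 1303) = sqrt(-1927824) = 4*I*sqrt(120489)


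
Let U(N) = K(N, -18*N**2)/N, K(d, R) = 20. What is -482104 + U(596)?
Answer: -71833491/149 ≈ -4.8210e+5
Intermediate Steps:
U(N) = 20/N
-482104 + U(596) = -482104 + 20/596 = -482104 + 20*(1/596) = -482104 + 5/149 = -71833491/149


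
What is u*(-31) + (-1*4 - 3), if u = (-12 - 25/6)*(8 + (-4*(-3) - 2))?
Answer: 9014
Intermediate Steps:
u = -291 (u = (-12 - 25/6)*(8 + (12 - 2)) = (-12 - 5*⅚)*(8 + 10) = (-12 - 25/6)*18 = -97/6*18 = -291)
u*(-31) + (-1*4 - 3) = -291*(-31) + (-1*4 - 3) = 9021 + (-4 - 3) = 9021 - 7 = 9014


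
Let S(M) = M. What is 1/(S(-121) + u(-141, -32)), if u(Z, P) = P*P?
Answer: 1/903 ≈ 0.0011074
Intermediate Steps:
u(Z, P) = P²
1/(S(-121) + u(-141, -32)) = 1/(-121 + (-32)²) = 1/(-121 + 1024) = 1/903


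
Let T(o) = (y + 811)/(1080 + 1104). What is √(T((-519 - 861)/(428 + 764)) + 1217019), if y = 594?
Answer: √1451252111946/1092 ≈ 1103.2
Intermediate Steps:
T(o) = 1405/2184 (T(o) = (594 + 811)/(1080 + 1104) = 1405/2184)
√(T((-519 - 861)/(428 + 764)) + 1217019) = √(1405/2184 + 1217019) = √(2657970901/2184) = √1451252111946/1092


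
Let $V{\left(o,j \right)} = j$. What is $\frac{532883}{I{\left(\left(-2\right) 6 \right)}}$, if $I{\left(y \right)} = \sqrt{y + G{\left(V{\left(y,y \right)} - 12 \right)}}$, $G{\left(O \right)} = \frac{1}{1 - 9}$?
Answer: $- \frac{1065766 i \sqrt{194}}{97} \approx - 1.5304 \cdot 10^{5} i$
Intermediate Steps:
$G{\left(O \right)} = - \frac{1}{8}$ ($G{\left(O \right)} = \frac{1}{-8} = - \frac{1}{8}$)
$I{\left(y \right)} = \sqrt{- \frac{1}{8} + y}$ ($I{\left(y \right)} = \sqrt{y - \frac{1}{8}} = \sqrt{- \frac{1}{8} + y}$)
$\frac{532883}{I{\left(\left(-2\right) 6 \right)}} = \frac{532883}{\frac{1}{4} \sqrt{-2 + 16 \left(\left(-2\right) 6\right)}} = \frac{532883}{\frac{1}{4} \sqrt{-2 + 16 \left(-12\right)}} = \frac{532883}{\frac{1}{4} \sqrt{-2 - 192}} = \frac{532883}{\frac{1}{4} \sqrt{-194}} = \frac{532883}{\frac{1}{4} i \sqrt{194}} = 532883 \left(- \frac{2 i \sqrt{194}}{97}\right) = - \frac{1065766 i \sqrt{194}}{97}$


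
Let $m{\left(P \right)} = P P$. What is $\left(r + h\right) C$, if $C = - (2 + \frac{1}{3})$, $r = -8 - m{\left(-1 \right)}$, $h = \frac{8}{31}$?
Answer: $\frac{1897}{93} \approx 20.398$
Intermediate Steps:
$m{\left(P \right)} = P^{2}$
$h = \frac{8}{31}$ ($h = 8 \cdot \frac{1}{31} = \frac{8}{31} \approx 0.25806$)
$r = -9$ ($r = -8 - \left(-1\right)^{2} = -8 - 1 = -9$)
$C = - \frac{7}{3}$ ($C = - (2 + \frac{1}{3}) = \left(-1\right) \frac{7}{3} = - \frac{7}{3} \approx -2.3333$)
$\left(r + h\right) C = \left(-9 + \frac{8}{31}\right) \left(- \frac{7}{3}\right) = \left(- \frac{271}{31}\right) \left(- \frac{7}{3}\right) = \frac{1897}{93}$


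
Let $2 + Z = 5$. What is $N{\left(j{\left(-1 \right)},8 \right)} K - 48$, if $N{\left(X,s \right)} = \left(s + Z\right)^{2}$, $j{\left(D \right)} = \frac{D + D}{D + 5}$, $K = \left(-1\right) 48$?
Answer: $-5856$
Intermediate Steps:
$Z = 3$ ($Z = -2 + 5 = 3$)
$K = -48$
$j{\left(D \right)} = \frac{2 D}{5 + D}$
$N{\left(X,s \right)} = \left(3 + s\right)^{2}$ ($N{\left(X,s \right)} = \left(s + 3\right)^{2} = \left(3 + s\right)^{2}$)
$N{\left(j{\left(-1 \right)},8 \right)} K - 48 = \left(3 + 8\right)^{2} \left(-48\right) - 48 = 11^{2} \left(-48\right) - 48 = 121 \left(-48\right) - 48 = -5808 - 48 = -5856$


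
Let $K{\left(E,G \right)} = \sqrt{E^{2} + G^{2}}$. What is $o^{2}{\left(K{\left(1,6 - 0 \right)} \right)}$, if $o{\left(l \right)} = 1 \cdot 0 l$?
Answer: $0$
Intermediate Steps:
$o{\left(l \right)} = 0$ ($o{\left(l \right)} = 0 l = 0$)
$o^{2}{\left(K{\left(1,6 - 0 \right)} \right)} = 0^{2} = 0$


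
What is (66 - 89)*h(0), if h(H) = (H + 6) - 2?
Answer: -92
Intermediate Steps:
h(H) = 4 + H (h(H) = (6 + H) - 2 = 4 + H)
(66 - 89)*h(0) = (66 - 89)*(4 + 0) = -23*4 = -92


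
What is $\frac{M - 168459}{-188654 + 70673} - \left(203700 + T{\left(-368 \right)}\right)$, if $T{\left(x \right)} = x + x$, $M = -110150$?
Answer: $- \frac{23945617075}{117981} \approx -2.0296 \cdot 10^{5}$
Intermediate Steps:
$T{\left(x \right)} = 2 x$
$\frac{M - 168459}{-188654 + 70673} - \left(203700 + T{\left(-368 \right)}\right) = \frac{-110150 - 168459}{-188654 + 70673} - \left(203700 + 2 \left(-368\right)\right) = - \frac{278609}{-117981} - \left(203700 - 736\right) = \left(-278609\right) \left(- \frac{1}{117981}\right) - 202964 = \frac{278609}{117981} - 202964 = - \frac{23945617075}{117981}$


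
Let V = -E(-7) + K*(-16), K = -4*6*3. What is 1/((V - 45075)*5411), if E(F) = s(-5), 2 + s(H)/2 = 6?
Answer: -1/237710641 ≈ -4.2068e-9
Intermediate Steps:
s(H) = 8 (s(H) = -4 + 2*6 = -4 + 12 = 8)
E(F) = 8
K = -72 (K = -24*3 = -72)
V = 1144 (V = -1*8 - 72*(-16) = -8 + 1152 = 1144)
1/((V - 45075)*5411) = 1/((1144 - 45075)*5411) = (1/5411)/(-43931) = -1/43931*1/5411 = -1/237710641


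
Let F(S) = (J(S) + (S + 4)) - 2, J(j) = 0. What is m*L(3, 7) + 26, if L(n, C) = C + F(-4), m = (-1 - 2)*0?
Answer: 26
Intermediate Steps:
F(S) = 2 + S (F(S) = (0 + (S + 4)) - 2 = (0 + (4 + S)) - 2 = (4 + S) - 2 = 2 + S)
m = 0 (m = -3*0 = 0)
L(n, C) = -2 + C (L(n, C) = C + (2 - 4) = C - 2 = -2 + C)
m*L(3, 7) + 26 = 0*(-2 + 7) + 26 = 0*5 + 26 = 0 + 26 = 26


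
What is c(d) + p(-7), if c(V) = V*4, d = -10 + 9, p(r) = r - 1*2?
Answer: -13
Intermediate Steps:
p(r) = -2 + r (p(r) = r - 2 = -2 + r)
d = -1
c(V) = 4*V
c(d) + p(-7) = 4*(-1) + (-2 - 7) = -4 - 9 = -13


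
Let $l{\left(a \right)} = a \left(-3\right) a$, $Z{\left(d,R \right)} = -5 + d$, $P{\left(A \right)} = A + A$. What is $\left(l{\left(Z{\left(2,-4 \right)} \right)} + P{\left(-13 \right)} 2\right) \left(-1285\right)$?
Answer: $101515$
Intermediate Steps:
$P{\left(A \right)} = 2 A$
$l{\left(a \right)} = - 3 a^{2}$ ($l{\left(a \right)} = - 3 a a = - 3 a^{2}$)
$\left(l{\left(Z{\left(2,-4 \right)} \right)} + P{\left(-13 \right)} 2\right) \left(-1285\right) = \left(- 3 \left(-5 + 2\right)^{2} + 2 \left(-13\right) 2\right) \left(-1285\right) = \left(- 3 \left(-3\right)^{2} - 52\right) \left(-1285\right) = \left(\left(-3\right) 9 - 52\right) \left(-1285\right) = \left(-27 - 52\right) \left(-1285\right) = \left(-79\right) \left(-1285\right) = 101515$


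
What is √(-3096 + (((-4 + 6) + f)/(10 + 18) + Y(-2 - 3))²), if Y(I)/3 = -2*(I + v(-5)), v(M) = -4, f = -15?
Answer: I*√180263/28 ≈ 15.163*I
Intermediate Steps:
Y(I) = 24 - 6*I (Y(I) = 3*(-2*(I - 4)) = 3*(-2*(-4 + I)) = 3*(8 - 2*I) = 24 - 6*I)
√(-3096 + (((-4 + 6) + f)/(10 + 18) + Y(-2 - 3))²) = √(-3096 + (((-4 + 6) - 15)/(10 + 18) + (24 - 6*(-2 - 3)))²) = √(-3096 + ((2 - 15)/28 + (24 - 6*(-5)))²) = √(-3096 + (-13*1/28 + (24 + 30))²) = √(-3096 + (-13/28 + 54)²) = √(-3096 + (1499/28)²) = √(-3096 + 2247001/784) = √(-180263/784) = I*√180263/28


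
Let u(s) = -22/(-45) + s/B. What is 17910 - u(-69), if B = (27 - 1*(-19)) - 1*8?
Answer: 30628369/1710 ≈ 17911.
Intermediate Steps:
B = 38 (B = (27 + 19) - 8 = 46 - 8 = 38)
u(s) = 22/45 + s/38 (u(s) = -22/(-45) + s/38 = -22*(-1/45) + s*(1/38) = 22/45 + s/38)
17910 - u(-69) = 17910 - (22/45 + (1/38)*(-69)) = 17910 - (22/45 - 69/38) = 17910 - 1*(-2269/1710) = 17910 + 2269/1710 = 30628369/1710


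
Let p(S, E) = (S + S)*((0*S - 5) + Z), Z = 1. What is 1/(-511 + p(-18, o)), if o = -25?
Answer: -1/367 ≈ -0.0027248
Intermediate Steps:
p(S, E) = -8*S (p(S, E) = (S + S)*((0*S - 5) + 1) = (2*S)*((0 - 5) + 1) = (2*S)*(-5 + 1) = (2*S)*(-4) = -8*S)
1/(-511 + p(-18, o)) = 1/(-511 - 8*(-18)) = 1/(-511 + 144) = 1/(-367) = -1/367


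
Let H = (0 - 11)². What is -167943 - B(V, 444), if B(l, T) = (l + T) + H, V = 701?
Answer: -169209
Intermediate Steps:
H = 121 (H = (-11)² = 121)
B(l, T) = 121 + T + l (B(l, T) = (l + T) + 121 = (T + l) + 121 = 121 + T + l)
-167943 - B(V, 444) = -167943 - (121 + 444 + 701) = -167943 - 1*1266 = -167943 - 1266 = -169209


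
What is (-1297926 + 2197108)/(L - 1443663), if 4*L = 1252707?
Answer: -3596728/4521945 ≈ -0.79539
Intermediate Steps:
L = 1252707/4 (L = (¼)*1252707 = 1252707/4 ≈ 3.1318e+5)
(-1297926 + 2197108)/(L - 1443663) = (-1297926 + 2197108)/(1252707/4 - 1443663) = 899182/(-4521945/4) = 899182*(-4/4521945) = -3596728/4521945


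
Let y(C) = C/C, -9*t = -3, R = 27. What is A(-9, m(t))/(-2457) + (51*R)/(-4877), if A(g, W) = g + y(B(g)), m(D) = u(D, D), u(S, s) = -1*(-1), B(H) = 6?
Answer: -3344273/11982789 ≈ -0.27909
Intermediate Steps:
t = ⅓ (t = -⅑*(-3) = ⅓ ≈ 0.33333)
y(C) = 1
u(S, s) = 1
m(D) = 1
A(g, W) = 1 + g (A(g, W) = g + 1 = 1 + g)
A(-9, m(t))/(-2457) + (51*R)/(-4877) = (1 - 9)/(-2457) + (51*27)/(-4877) = -8*(-1/2457) + 1377*(-1/4877) = 8/2457 - 1377/4877 = -3344273/11982789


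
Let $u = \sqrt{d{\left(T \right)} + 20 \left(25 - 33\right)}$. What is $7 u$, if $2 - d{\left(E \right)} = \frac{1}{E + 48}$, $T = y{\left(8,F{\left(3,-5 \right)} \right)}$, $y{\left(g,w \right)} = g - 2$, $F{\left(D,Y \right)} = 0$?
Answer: $\frac{7 i \sqrt{51198}}{18} \approx 87.994 i$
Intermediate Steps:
$y{\left(g,w \right)} = -2 + g$ ($y{\left(g,w \right)} = g - 2 = -2 + g$)
$T = 6$ ($T = -2 + 8 = 6$)
$d{\left(E \right)} = 2 - \frac{1}{48 + E}$ ($d{\left(E \right)} = 2 - \frac{1}{E + 48} = 2 - \frac{1}{48 + E}$)
$u = \frac{i \sqrt{51198}}{18}$ ($u = \sqrt{\frac{95 + 2 \cdot 6}{48 + 6} + 20 \left(25 - 33\right)} = \sqrt{\frac{95 + 12}{54} + 20 \left(-8\right)} = \sqrt{\frac{1}{54} \cdot 107 - 160} = \sqrt{\frac{107}{54} - 160} = \sqrt{- \frac{8533}{54}} = \frac{i \sqrt{51198}}{18} \approx 12.571 i$)
$7 u = 7 \frac{i \sqrt{51198}}{18} = \frac{7 i \sqrt{51198}}{18}$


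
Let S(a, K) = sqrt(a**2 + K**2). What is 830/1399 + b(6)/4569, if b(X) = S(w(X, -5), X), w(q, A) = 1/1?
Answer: 830/1399 + sqrt(37)/4569 ≈ 0.59461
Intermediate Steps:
w(q, A) = 1
S(a, K) = sqrt(K**2 + a**2)
b(X) = sqrt(1 + X**2) (b(X) = sqrt(X**2 + 1**2) = sqrt(X**2 + 1) = sqrt(1 + X**2))
830/1399 + b(6)/4569 = 830/1399 + sqrt(1 + 6**2)/4569 = 830*(1/1399) + sqrt(1 + 36)*(1/4569) = 830/1399 + sqrt(37)*(1/4569) = 830/1399 + sqrt(37)/4569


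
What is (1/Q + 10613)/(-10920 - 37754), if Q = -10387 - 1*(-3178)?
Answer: -38254558/175445433 ≈ -0.21804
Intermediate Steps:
Q = -7209 (Q = -10387 + 3178 = -7209)
(1/Q + 10613)/(-10920 - 37754) = (1/(-7209) + 10613)/(-10920 - 37754) = (-1/7209 + 10613)/(-48674) = (76509116/7209)*(-1/48674) = -38254558/175445433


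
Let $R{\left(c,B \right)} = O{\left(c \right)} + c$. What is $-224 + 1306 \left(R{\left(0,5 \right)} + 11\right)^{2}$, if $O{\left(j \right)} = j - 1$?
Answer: $130376$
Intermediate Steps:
$O{\left(j \right)} = -1 + j$ ($O{\left(j \right)} = j - 1 = -1 + j$)
$R{\left(c,B \right)} = -1 + 2 c$ ($R{\left(c,B \right)} = \left(-1 + c\right) + c = -1 + 2 c$)
$-224 + 1306 \left(R{\left(0,5 \right)} + 11\right)^{2} = -224 + 1306 \left(\left(-1 + 2 \cdot 0\right) + 11\right)^{2} = -224 + 1306 \left(\left(-1 + 0\right) + 11\right)^{2} = -224 + 1306 \left(-1 + 11\right)^{2} = -224 + 1306 \cdot 10^{2} = -224 + 1306 \cdot 100 = -224 + 130600 = 130376$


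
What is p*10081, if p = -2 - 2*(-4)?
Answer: 60486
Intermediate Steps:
p = 6 (p = -2 + 8 = 6)
p*10081 = 6*10081 = 60486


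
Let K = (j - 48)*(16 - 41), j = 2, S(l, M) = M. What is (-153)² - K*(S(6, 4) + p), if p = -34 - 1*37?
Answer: 100459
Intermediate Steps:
p = -71 (p = -34 - 37 = -71)
K = 1150 (K = (2 - 48)*(16 - 41) = -46*(-25) = 1150)
(-153)² - K*(S(6, 4) + p) = (-153)² - 1150*(4 - 71) = 23409 - 1150*(-67) = 23409 - 1*(-77050) = 23409 + 77050 = 100459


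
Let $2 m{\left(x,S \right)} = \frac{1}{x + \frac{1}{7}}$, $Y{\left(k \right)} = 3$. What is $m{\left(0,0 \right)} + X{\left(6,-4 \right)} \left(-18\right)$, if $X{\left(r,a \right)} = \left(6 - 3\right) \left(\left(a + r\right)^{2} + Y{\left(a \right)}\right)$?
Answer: $- \frac{749}{2} \approx -374.5$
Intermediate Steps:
$X{\left(r,a \right)} = 9 + 3 \left(a + r\right)^{2}$ ($X{\left(r,a \right)} = \left(6 - 3\right) \left(\left(a + r\right)^{2} + 3\right) = 3 \left(3 + \left(a + r\right)^{2}\right) = 9 + 3 \left(a + r\right)^{2}$)
$m{\left(x,S \right)} = \frac{1}{2 \left(\frac{1}{7} + x\right)}$ ($m{\left(x,S \right)} = \frac{1}{2 \left(x + \frac{1}{7}\right)} = \frac{1}{2 \left(\frac{1}{7} + x\right)}$)
$m{\left(0,0 \right)} + X{\left(6,-4 \right)} \left(-18\right) = \frac{7}{2 \left(1 + 7 \cdot 0\right)} + \left(9 + 3 \left(-4 + 6\right)^{2}\right) \left(-18\right) = \frac{7}{2 \left(1 + 0\right)} + \left(9 + 3 \cdot 2^{2}\right) \left(-18\right) = \frac{7}{2 \cdot 1} + \left(9 + 3 \cdot 4\right) \left(-18\right) = \frac{7}{2} \cdot 1 + \left(9 + 12\right) \left(-18\right) = \frac{7}{2} + 21 \left(-18\right) = \frac{7}{2} - 378 = - \frac{749}{2}$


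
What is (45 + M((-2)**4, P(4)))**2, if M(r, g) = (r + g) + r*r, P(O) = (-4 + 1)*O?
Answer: 93025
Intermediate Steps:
P(O) = -3*O
M(r, g) = g + r + r**2 (M(r, g) = (g + r) + r**2 = g + r + r**2)
(45 + M((-2)**4, P(4)))**2 = (45 + (-3*4 + (-2)**4 + ((-2)**4)**2))**2 = (45 + (-12 + 16 + 16**2))**2 = (45 + (-12 + 16 + 256))**2 = (45 + 260)**2 = 305**2 = 93025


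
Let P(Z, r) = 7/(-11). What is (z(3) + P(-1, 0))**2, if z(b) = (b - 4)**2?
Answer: 16/121 ≈ 0.13223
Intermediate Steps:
P(Z, r) = -7/11 (P(Z, r) = 7*(-1/11) = -7/11)
z(b) = (-4 + b)**2
(z(3) + P(-1, 0))**2 = ((-4 + 3)**2 - 7/11)**2 = ((-1)**2 - 7/11)**2 = (1 - 7/11)**2 = (4/11)**2 = 16/121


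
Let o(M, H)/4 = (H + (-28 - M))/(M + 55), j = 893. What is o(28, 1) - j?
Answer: -74339/83 ≈ -895.65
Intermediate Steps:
o(M, H) = 4*(-28 + H - M)/(55 + M) (o(M, H) = 4*((H + (-28 - M))/(M + 55)) = 4*((-28 + H - M)/(55 + M)) = 4*(-28 + H - M)/(55 + M))
o(28, 1) - j = 4*(-28 + 1 - 1*28)/(55 + 28) - 1*893 = 4*(-28 + 1 - 28)/83 - 893 = 4*(1/83)*(-55) - 893 = -220/83 - 893 = -74339/83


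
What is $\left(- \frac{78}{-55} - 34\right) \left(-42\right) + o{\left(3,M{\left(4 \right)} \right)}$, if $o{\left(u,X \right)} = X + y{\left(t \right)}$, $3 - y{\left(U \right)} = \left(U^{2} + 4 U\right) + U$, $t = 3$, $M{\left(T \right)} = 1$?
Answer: $\frac{74164}{55} \approx 1348.4$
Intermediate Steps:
$y{\left(U \right)} = 3 - U^{2} - 5 U$ ($y{\left(U \right)} = 3 - \left(\left(U^{2} + 4 U\right) + U\right) = 3 - \left(U^{2} + 5 U\right) = 3 - U^{2} - 5 U$)
$o{\left(u,X \right)} = -21 + X$ ($o{\left(u,X \right)} = X - 21 = -21 + X$)
$\left(- \frac{78}{-55} - 34\right) \left(-42\right) + o{\left(3,M{\left(4 \right)} \right)} = \left(- \frac{78}{-55} - 34\right) \left(-42\right) + \left(-21 + 1\right) = \left(\left(-78\right) \left(- \frac{1}{55}\right) - 34\right) \left(-42\right) - 20 = \left(\frac{78}{55} - 34\right) \left(-42\right) - 20 = \left(- \frac{1792}{55}\right) \left(-42\right) - 20 = \frac{75264}{55} - 20 = \frac{74164}{55}$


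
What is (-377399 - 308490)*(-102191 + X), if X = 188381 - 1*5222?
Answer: -55535060552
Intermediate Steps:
X = 183159 (X = 188381 - 5222 = 183159)
(-377399 - 308490)*(-102191 + X) = (-377399 - 308490)*(-102191 + 183159) = -685889*80968 = -55535060552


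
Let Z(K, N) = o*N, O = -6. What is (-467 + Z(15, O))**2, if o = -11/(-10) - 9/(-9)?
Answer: 5750404/25 ≈ 2.3002e+5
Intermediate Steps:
o = 21/10 (o = -11*(-1/10) - 9*(-1/9) = 11/10 + 1 = 21/10 ≈ 2.1000)
Z(K, N) = 21*N/10
(-467 + Z(15, O))**2 = (-467 + (21/10)*(-6))**2 = (-467 - 63/5)**2 = (-2398/5)**2 = 5750404/25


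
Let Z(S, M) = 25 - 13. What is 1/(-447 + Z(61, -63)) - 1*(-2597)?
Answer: 1129694/435 ≈ 2597.0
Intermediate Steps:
Z(S, M) = 12
1/(-447 + Z(61, -63)) - 1*(-2597) = 1/(-447 + 12) - 1*(-2597) = 1/(-435) + 2597 = -1/435 + 2597 = 1129694/435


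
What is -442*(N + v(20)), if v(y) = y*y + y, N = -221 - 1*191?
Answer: -3536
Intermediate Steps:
N = -412 (N = -221 - 191 = -412)
v(y) = y + y² (v(y) = y² + y = y + y²)
-442*(N + v(20)) = -442*(-412 + 20*(1 + 20)) = -442*(-412 + 20*21) = -442*(-412 + 420) = -442*8 = -3536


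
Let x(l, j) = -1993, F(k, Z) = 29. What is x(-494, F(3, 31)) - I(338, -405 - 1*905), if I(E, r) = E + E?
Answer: -2669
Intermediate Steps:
I(E, r) = 2*E
x(-494, F(3, 31)) - I(338, -405 - 1*905) = -1993 - 2*338 = -1993 - 1*676 = -1993 - 676 = -2669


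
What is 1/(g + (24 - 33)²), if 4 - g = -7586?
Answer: 1/7671 ≈ 0.00013036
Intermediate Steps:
g = 7590 (g = 4 - 1*(-7586) = 4 + 7586 = 7590)
1/(g + (24 - 33)²) = 1/(7590 + (24 - 33)²) = 1/(7590 + (-9)²) = 1/(7590 + 81) = 1/7671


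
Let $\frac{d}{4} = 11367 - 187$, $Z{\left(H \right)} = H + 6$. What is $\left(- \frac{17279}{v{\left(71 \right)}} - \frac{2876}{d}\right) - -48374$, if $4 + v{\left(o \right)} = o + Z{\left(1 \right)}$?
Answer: $\frac{538210071}{11180} \approx 48140.0$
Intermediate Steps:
$Z{\left(H \right)} = 6 + H$
$d = 44720$ ($d = 4 \left(11367 - 187\right) = 4 \cdot 11180 = 44720$)
$v{\left(o \right)} = 3 + o$ ($v{\left(o \right)} = -4 + \left(o + \left(6 + 1\right)\right) = -4 + \left(o + 7\right) = -4 + \left(7 + o\right) = 3 + o$)
$\left(- \frac{17279}{v{\left(71 \right)}} - \frac{2876}{d}\right) - -48374 = \left(- \frac{17279}{3 + 71} - \frac{2876}{44720}\right) - -48374 = \left(- \frac{17279}{74} - \frac{719}{11180}\right) + 48374 = \left(\left(-17279\right) \frac{1}{74} - \frac{719}{11180}\right) + 48374 = \left(- \frac{467}{2} - \frac{719}{11180}\right) + 48374 = - \frac{2611249}{11180} + 48374 = \frac{538210071}{11180}$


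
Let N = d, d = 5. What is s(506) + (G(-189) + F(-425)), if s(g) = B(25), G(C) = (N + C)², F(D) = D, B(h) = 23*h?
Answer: 34006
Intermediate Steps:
N = 5
G(C) = (5 + C)²
s(g) = 575 (s(g) = 23*25 = 575)
s(506) + (G(-189) + F(-425)) = 575 + ((5 - 189)² - 425) = 575 + ((-184)² - 425) = 575 + (33856 - 425) = 575 + 33431 = 34006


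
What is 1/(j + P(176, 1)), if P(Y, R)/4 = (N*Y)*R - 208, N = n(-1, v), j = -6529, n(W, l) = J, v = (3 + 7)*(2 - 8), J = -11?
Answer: -1/15105 ≈ -6.6203e-5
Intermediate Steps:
v = -60 (v = 10*(-6) = -60)
n(W, l) = -11
N = -11
P(Y, R) = -832 - 44*R*Y (P(Y, R) = 4*((-11*Y)*R - 208) = 4*(-11*R*Y - 208) = 4*(-208 - 11*R*Y) = -832 - 44*R*Y)
1/(j + P(176, 1)) = 1/(-6529 + (-832 - 44*1*176)) = 1/(-6529 + (-832 - 7744)) = 1/(-6529 - 8576) = 1/(-15105) = -1/15105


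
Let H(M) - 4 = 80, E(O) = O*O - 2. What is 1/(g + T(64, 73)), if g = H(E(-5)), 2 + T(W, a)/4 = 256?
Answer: 1/1100 ≈ 0.00090909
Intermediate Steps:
E(O) = -2 + O**2 (E(O) = O**2 - 2 = -2 + O**2)
H(M) = 84 (H(M) = 4 + 80 = 84)
T(W, a) = 1016 (T(W, a) = -8 + 4*256 = -8 + 1024 = 1016)
g = 84
1/(g + T(64, 73)) = 1/(84 + 1016) = 1/1100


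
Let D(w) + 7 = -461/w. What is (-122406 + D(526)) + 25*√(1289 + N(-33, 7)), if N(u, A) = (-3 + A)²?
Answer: -64389699/526 + 75*√145 ≈ -1.2151e+5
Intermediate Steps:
D(w) = -7 - 461/w
(-122406 + D(526)) + 25*√(1289 + N(-33, 7)) = (-122406 + (-7 - 461/526)) + 25*√(1289 + (-3 + 7)²) = (-122406 + (-7 - 461*1/526)) + 25*√(1289 + 4²) = (-122406 + (-7 - 461/526)) + 25*√(1289 + 16) = (-122406 - 4143/526) + 25*√1305 = -64389699/526 + 25*(3*√145) = -64389699/526 + 75*√145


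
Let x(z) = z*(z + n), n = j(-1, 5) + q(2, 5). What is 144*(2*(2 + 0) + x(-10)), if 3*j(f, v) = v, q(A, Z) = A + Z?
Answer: 2496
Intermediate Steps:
j(f, v) = v/3
n = 26/3 (n = (1/3)*5 + (2 + 5) = 5/3 + 7 = 26/3 ≈ 8.6667)
x(z) = z*(26/3 + z) (x(z) = z*(z + 26/3) = z*(26/3 + z))
144*(2*(2 + 0) + x(-10)) = 144*(2*(2 + 0) + (1/3)*(-10)*(26 + 3*(-10))) = 144*(2*2 + (1/3)*(-10)*(26 - 30)) = 144*(4 + (1/3)*(-10)*(-4)) = 144*(4 + 40/3) = 144*(52/3) = 2496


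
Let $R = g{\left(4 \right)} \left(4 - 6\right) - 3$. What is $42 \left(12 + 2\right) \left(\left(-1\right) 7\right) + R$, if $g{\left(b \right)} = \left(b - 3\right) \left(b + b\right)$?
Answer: $-4135$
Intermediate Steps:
$g{\left(b \right)} = 2 b \left(-3 + b\right)$ ($g{\left(b \right)} = \left(-3 + b\right) 2 b = 2 b \left(-3 + b\right)$)
$R = -19$ ($R = 2 \cdot 4 \left(-3 + 4\right) \left(4 - 6\right) - 3 = 2 \cdot 4 \cdot 1 \left(4 - 6\right) - 3 = 8 \left(-2\right) - 3 = -16 - 3 = -19$)
$42 \left(12 + 2\right) \left(\left(-1\right) 7\right) + R = 42 \left(12 + 2\right) \left(\left(-1\right) 7\right) - 19 = 42 \cdot 14 \left(-7\right) - 19 = 42 \left(-98\right) - 19 = -4116 - 19 = -4135$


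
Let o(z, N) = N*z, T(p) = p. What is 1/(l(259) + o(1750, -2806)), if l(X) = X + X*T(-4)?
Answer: -1/4911277 ≈ -2.0361e-7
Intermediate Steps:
l(X) = -3*X (l(X) = X + X*(-4) = X - 4*X = -3*X)
1/(l(259) + o(1750, -2806)) = 1/(-3*259 - 2806*1750) = 1/(-777 - 4910500) = 1/(-4911277) = -1/4911277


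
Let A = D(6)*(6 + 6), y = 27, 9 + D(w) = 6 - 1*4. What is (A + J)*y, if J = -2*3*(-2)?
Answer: -1944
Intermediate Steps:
D(w) = -7 (D(w) = -9 + (6 - 1*4) = -9 + (6 - 4) = -9 + 2 = -7)
A = -84 (A = -7*(6 + 6) = -7*12 = -84)
J = 12 (J = -6*(-2) = 12)
(A + J)*y = (-84 + 12)*27 = -72*27 = -1944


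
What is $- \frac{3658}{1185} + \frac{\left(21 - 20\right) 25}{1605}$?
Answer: $- \frac{389431}{126795} \approx -3.0713$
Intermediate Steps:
$- \frac{3658}{1185} + \frac{\left(21 - 20\right) 25}{1605} = \left(-3658\right) \frac{1}{1185} + \left(21 - 20\right) 25 \cdot \frac{1}{1605} = - \frac{3658}{1185} + \left(21 - 20\right) 25 \cdot \frac{1}{1605} = - \frac{3658}{1185} + 1 \cdot 25 \cdot \frac{1}{1605} = - \frac{3658}{1185} + 25 \cdot \frac{1}{1605} = - \frac{3658}{1185} + \frac{5}{321} = - \frac{389431}{126795}$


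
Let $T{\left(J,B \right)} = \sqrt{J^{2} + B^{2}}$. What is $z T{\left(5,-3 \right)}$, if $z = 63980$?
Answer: $63980 \sqrt{34} \approx 3.7306 \cdot 10^{5}$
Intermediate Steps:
$T{\left(J,B \right)} = \sqrt{B^{2} + J^{2}}$
$z T{\left(5,-3 \right)} = 63980 \sqrt{\left(-3\right)^{2} + 5^{2}} = 63980 \sqrt{9 + 25} = 63980 \sqrt{34}$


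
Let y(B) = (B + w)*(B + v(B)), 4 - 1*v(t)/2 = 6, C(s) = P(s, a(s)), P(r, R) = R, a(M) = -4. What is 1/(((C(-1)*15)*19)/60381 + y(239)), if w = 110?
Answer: 20127/1650715525 ≈ 1.2193e-5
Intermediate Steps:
C(s) = -4
v(t) = -4 (v(t) = 8 - 2*6 = 8 - 12 = -4)
y(B) = (-4 + B)*(110 + B) (y(B) = (B + 110)*(B - 4) = (110 + B)*(-4 + B) = (-4 + B)*(110 + B))
1/(((C(-1)*15)*19)/60381 + y(239)) = 1/((-4*15*19)/60381 + (-440 + 239² + 106*239)) = 1/(-60*19*(1/60381) + (-440 + 57121 + 25334)) = 1/(-1140*1/60381 + 82015) = 1/(-380/20127 + 82015) = 1/(1650715525/20127) = 20127/1650715525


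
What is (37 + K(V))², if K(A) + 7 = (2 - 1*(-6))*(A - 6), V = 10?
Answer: 3844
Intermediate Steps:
K(A) = -55 + 8*A (K(A) = -7 + (2 - 1*(-6))*(A - 6) = -7 + (2 + 6)*(-6 + A) = -7 + 8*(-6 + A) = -7 + (-48 + 8*A) = -55 + 8*A)
(37 + K(V))² = (37 + (-55 + 8*10))² = (37 + (-55 + 80))² = (37 + 25)² = 62² = 3844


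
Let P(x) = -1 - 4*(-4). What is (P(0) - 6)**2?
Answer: 81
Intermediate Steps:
P(x) = 15 (P(x) = -1 + 16 = 15)
(P(0) - 6)**2 = (15 - 6)**2 = 9**2 = 81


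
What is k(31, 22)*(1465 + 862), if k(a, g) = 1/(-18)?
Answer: -2327/18 ≈ -129.28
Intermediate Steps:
k(a, g) = -1/18
k(31, 22)*(1465 + 862) = -(1465 + 862)/18 = -1/18*2327 = -2327/18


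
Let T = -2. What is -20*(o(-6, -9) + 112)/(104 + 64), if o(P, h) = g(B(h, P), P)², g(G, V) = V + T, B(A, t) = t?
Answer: -440/21 ≈ -20.952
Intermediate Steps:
g(G, V) = -2 + V (g(G, V) = V - 2 = -2 + V)
o(P, h) = (-2 + P)²
-20*(o(-6, -9) + 112)/(104 + 64) = -20*((-2 - 6)² + 112)/(104 + 64) = -20*((-8)² + 112)/168 = -20*(64 + 112)/168 = -3520/168 = -20*22/21 = -440/21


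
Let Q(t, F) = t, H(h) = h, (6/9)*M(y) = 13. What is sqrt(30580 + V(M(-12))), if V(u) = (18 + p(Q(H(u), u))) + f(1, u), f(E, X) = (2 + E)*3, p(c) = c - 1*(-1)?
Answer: sqrt(122510)/2 ≈ 175.01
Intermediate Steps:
M(y) = 39/2 (M(y) = (3/2)*13 = 39/2)
p(c) = 1 + c (p(c) = c + 1 = 1 + c)
f(E, X) = 6 + 3*E
V(u) = 28 + u (V(u) = (18 + (1 + u)) + (6 + 3*1) = (19 + u) + (6 + 3) = (19 + u) + 9 = 28 + u)
sqrt(30580 + V(M(-12))) = sqrt(30580 + (28 + 39/2)) = sqrt(30580 + 95/2) = sqrt(61255/2) = sqrt(122510)/2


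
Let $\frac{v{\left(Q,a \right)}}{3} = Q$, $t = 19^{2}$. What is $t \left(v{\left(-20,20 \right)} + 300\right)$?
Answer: $86640$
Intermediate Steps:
$t = 361$
$v{\left(Q,a \right)} = 3 Q$
$t \left(v{\left(-20,20 \right)} + 300\right) = 361 \left(3 \left(-20\right) + 300\right) = 361 \left(-60 + 300\right) = 361 \cdot 240 = 86640$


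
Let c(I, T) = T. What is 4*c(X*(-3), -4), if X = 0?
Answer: -16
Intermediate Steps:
4*c(X*(-3), -4) = 4*(-4) = -16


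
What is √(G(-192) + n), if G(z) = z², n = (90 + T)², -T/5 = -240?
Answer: 6*√47249 ≈ 1304.2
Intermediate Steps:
T = 1200 (T = -5*(-240) = 1200)
n = 1664100 (n = (90 + 1200)² = 1290² = 1664100)
√(G(-192) + n) = √((-192)² + 1664100) = √(36864 + 1664100) = √1700964 = 6*√47249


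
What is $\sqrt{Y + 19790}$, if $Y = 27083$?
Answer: $\sqrt{46873} \approx 216.5$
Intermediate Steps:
$\sqrt{Y + 19790} = \sqrt{27083 + 19790} = \sqrt{46873}$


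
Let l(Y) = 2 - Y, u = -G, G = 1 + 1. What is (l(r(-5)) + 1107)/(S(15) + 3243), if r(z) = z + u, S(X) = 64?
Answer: 1116/3307 ≈ 0.33747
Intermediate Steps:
G = 2
u = -2 (u = -1*2 = -2)
r(z) = -2 + z (r(z) = z - 2 = -2 + z)
(l(r(-5)) + 1107)/(S(15) + 3243) = ((2 - (-2 - 5)) + 1107)/(64 + 3243) = ((2 - 1*(-7)) + 1107)/3307 = ((2 + 7) + 1107)*(1/3307) = (9 + 1107)*(1/3307) = 1116*(1/3307) = 1116/3307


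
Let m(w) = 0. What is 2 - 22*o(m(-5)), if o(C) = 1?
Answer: -20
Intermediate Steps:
2 - 22*o(m(-5)) = 2 - 22*1 = 2 - 22 = -20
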